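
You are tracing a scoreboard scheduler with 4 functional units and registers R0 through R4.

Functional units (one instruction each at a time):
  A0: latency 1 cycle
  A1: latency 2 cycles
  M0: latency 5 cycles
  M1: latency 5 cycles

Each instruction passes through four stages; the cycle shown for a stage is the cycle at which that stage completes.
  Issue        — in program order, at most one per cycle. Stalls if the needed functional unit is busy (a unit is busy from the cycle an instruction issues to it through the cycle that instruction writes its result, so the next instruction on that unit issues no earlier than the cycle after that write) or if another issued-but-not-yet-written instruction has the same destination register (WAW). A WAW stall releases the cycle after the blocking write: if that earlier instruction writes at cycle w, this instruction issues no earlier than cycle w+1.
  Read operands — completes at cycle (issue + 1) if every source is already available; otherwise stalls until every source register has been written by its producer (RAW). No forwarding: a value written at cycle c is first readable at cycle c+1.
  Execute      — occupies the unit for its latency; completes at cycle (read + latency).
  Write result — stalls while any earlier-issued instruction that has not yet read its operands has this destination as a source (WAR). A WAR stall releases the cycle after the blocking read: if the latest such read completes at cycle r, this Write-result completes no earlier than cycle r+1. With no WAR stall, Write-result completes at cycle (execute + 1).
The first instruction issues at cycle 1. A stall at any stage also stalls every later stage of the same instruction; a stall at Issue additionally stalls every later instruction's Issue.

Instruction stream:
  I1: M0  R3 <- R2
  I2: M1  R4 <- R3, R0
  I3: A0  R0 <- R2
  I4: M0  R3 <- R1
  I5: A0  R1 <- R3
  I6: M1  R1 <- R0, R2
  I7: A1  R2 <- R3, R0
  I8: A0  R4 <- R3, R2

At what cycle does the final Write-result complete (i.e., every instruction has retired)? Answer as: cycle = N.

cycle = 28

  I1 | 1 | 2 | 7 | 8
  I2 | 2 | 9 | 14 | 15   RAW R3: wait I1 write@8
  I3 | 3 | 4 | 5 | 10   WAR R0: wait I2 read@9
  I4 | 9 | 10 | 15 | 16   struct: M0 busy until I1 writes@8
  I5 | 11 | 17 | 18 | 19   struct: A0 busy until I3 writes@10 · RAW R3: wait I4 write@16
  I6 | 20 | 21 | 26 | 27   WAW R1: wait I5 write@19
  I7 | 21 | 22 | 24 | 25
  I8 | 22 | 26 | 27 | 28   RAW R2: wait I7 write@25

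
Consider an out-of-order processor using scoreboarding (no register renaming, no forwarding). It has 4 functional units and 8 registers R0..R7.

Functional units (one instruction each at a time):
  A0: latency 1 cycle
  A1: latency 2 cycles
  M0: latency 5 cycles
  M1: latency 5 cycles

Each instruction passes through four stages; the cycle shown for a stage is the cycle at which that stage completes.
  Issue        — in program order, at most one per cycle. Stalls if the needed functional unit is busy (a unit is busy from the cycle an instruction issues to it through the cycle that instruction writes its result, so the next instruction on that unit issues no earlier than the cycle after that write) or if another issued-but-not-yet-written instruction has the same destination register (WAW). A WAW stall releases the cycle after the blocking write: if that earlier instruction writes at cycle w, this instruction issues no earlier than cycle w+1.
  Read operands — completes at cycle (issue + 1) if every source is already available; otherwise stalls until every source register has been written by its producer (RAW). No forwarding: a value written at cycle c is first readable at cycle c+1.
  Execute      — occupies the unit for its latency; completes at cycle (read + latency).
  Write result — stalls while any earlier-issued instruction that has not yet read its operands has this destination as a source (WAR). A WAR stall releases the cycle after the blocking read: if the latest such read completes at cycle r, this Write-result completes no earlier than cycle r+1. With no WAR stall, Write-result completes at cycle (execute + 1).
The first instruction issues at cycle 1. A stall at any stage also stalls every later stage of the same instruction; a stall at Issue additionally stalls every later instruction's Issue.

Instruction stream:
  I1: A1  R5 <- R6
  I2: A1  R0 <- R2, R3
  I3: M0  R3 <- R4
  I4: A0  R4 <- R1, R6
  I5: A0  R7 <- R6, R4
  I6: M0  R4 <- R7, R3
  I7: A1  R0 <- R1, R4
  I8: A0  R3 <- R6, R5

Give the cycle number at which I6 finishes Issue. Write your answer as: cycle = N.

c1: I1 issues→A1
c2: I1 reads
c4: I1 exec-done
c5: I1 writes R5
c6: I2 issues→A1
c7: I2 reads · I3 issues→M0
c8: I3 reads · I4 issues→A0
c9: I2 exec-done · I4 reads
c10: I2 writes R0 · I4 exec-done
c11: I4 writes R4
c12: I5 issues→A0
c13: I3 exec-done · I5 reads
c14: I3 writes R3 · I5 exec-done
c15: I5 writes R7 · I6 issues→M0
c16: I6 reads · I7 issues→A1
c17: I8 issues→A0
c18: I8 reads
c19: I8 exec-done
c20: I8 writes R3
c21: I6 exec-done
c22: I6 writes R4
c23: I7 reads
c25: I7 exec-done
c26: I7 writes R0

cycle = 15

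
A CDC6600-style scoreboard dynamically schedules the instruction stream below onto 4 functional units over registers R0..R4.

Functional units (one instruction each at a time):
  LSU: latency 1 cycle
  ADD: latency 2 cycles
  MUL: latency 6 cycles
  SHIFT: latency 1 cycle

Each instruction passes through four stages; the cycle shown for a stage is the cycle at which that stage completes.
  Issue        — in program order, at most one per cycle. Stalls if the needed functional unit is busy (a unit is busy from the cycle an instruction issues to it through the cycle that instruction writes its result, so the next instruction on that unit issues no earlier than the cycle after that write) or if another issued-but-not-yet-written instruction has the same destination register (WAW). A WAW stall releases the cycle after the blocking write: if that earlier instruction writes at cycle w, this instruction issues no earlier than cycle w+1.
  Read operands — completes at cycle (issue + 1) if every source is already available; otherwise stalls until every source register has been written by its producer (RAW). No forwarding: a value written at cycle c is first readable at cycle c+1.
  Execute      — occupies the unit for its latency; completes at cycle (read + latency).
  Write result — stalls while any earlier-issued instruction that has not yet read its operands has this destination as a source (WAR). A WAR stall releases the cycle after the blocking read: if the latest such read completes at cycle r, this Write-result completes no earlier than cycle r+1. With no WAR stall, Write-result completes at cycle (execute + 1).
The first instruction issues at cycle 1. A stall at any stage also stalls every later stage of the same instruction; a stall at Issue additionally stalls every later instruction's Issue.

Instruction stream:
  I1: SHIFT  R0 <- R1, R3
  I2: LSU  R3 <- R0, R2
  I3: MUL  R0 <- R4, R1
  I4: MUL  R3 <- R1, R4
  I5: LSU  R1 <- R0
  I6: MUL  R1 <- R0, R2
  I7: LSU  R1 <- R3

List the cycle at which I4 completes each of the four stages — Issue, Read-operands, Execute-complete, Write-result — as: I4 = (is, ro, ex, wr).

[1] I1→SHIFT
[2] I1 RO · I2→LSU
[3] I1 EX
[4] I1 WR R0
[5] I2 RO · I3→MUL
[6] I2 EX · I3 RO
[7] I2 WR R3
[12] I3 EX
[13] I3 WR R0
[14] I4→MUL
[15] I4 RO · I5→LSU
[16] I5 RO
[17] I5 EX
[18] I5 WR R1
[21] I4 EX
[22] I4 WR R3
[23] I6→MUL
[24] I6 RO
[30] I6 EX
[31] I6 WR R1
[32] I7→LSU
[33] I7 RO
[34] I7 EX
[35] I7 WR R1

I4 = (14, 15, 21, 22)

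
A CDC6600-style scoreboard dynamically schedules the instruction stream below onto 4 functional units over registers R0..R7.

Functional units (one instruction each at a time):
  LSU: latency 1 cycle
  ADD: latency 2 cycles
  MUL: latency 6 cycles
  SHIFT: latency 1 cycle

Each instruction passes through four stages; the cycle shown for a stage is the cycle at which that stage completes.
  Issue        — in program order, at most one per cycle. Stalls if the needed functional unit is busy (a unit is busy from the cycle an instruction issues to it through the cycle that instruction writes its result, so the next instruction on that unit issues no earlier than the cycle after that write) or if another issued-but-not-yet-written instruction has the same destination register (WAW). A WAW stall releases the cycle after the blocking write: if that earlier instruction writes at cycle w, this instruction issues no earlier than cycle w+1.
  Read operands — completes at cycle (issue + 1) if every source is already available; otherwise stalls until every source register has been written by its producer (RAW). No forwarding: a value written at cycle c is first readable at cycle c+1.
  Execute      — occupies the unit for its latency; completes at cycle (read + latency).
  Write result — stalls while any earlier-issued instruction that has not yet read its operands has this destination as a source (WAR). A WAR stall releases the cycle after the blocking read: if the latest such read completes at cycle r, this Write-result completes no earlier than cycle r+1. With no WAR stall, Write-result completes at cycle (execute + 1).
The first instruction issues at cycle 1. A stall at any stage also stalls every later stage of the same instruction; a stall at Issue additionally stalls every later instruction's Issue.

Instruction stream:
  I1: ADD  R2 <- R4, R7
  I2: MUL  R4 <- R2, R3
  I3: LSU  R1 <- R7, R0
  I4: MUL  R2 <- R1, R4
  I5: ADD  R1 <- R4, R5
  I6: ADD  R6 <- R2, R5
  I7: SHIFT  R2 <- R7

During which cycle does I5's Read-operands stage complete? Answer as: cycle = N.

cycle = 16

c1: I1→ADD
c2: I1 RO | I2→MUL
c3: I3→LSU
c4: I1 EX | I3 RO
c5: I1 WR R2 | I3 EX
c6: I2 RO | I3 WR R1
c12: I2 EX
c13: I2 WR R4
c14: I4→MUL
c15: I4 RO | I5→ADD
c16: I5 RO
c18: I5 EX
c19: I5 WR R1
c20: I6→ADD
c21: I4 EX
c22: I4 WR R2
c23: I6 RO | I7→SHIFT
c24: I7 RO
c25: I6 EX | I7 EX
c26: I6 WR R6 | I7 WR R2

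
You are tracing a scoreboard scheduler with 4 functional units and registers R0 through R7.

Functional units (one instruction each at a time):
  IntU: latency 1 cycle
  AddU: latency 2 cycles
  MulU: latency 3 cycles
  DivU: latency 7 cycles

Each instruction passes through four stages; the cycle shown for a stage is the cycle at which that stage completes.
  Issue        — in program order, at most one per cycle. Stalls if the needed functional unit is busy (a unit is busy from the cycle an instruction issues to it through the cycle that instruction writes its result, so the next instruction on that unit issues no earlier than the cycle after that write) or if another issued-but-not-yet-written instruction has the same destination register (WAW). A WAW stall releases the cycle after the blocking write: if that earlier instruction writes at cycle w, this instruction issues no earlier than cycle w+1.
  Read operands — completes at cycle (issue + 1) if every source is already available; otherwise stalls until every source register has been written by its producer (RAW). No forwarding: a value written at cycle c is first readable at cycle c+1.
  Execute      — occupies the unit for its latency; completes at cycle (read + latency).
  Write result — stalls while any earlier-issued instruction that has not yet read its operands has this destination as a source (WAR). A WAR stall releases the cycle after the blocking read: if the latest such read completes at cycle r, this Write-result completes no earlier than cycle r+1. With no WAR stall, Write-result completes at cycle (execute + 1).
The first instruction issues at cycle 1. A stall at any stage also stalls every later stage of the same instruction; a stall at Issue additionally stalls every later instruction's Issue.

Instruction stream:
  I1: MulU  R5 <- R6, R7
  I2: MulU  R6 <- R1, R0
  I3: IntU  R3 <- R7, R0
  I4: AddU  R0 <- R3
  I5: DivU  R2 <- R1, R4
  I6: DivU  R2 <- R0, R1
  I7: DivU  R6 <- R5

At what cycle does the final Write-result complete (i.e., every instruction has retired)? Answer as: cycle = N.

t=1  I1 issues→MulU
t=2  I1 reads
t=5  I1 exec-done
t=6  I1 writes R5
t=7  I2 issues→MulU
t=8  I2 reads, I3 issues→IntU
t=9  I3 reads, I4 issues→AddU
t=10  I3 exec-done, I5 issues→DivU
t=11  I2 exec-done, I3 writes R3, I5 reads
t=12  I2 writes R6, I4 reads
t=14  I4 exec-done
t=15  I4 writes R0
t=18  I5 exec-done
t=19  I5 writes R2
t=20  I6 issues→DivU
t=21  I6 reads
t=28  I6 exec-done
t=29  I6 writes R2
t=30  I7 issues→DivU
t=31  I7 reads
t=38  I7 exec-done
t=39  I7 writes R6

cycle = 39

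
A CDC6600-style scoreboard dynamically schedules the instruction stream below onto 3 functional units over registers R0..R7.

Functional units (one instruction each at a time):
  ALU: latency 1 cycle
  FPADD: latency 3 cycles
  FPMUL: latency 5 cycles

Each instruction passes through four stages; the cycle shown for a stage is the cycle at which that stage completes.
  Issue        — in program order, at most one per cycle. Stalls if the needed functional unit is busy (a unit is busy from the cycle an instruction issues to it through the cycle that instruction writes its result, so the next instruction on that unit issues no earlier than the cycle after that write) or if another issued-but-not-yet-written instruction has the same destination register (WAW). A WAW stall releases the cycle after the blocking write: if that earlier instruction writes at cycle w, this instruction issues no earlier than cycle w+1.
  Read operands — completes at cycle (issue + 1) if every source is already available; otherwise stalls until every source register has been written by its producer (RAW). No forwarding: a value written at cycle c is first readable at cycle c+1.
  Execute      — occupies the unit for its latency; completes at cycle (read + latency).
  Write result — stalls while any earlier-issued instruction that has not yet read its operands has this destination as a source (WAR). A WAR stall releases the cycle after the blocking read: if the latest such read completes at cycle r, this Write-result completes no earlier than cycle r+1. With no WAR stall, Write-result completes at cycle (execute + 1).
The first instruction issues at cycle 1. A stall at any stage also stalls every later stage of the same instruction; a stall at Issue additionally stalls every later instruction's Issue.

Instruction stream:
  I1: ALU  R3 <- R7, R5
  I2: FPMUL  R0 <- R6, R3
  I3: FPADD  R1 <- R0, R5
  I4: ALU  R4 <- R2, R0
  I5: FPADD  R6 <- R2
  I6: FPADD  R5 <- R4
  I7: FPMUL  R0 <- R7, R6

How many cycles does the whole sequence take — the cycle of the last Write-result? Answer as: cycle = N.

[1] issue I1 (ALU)
[2] I1 read-ops, issue I2 (FPMUL)
[3] I1 finished on ALU, issue I3 (FPADD)
[4] I1→R3
[5] I2 read-ops, issue I4 (ALU)
[10] I2 finished on FPMUL
[11] I2→R0
[12] I3 read-ops, I4 read-ops
[13] I4 finished on ALU
[14] I4→R4
[15] I3 finished on FPADD
[16] I3→R1
[17] issue I5 (FPADD)
[18] I5 read-ops
[21] I5 finished on FPADD
[22] I5→R6
[23] issue I6 (FPADD)
[24] I6 read-ops, issue I7 (FPMUL)
[25] I7 read-ops
[27] I6 finished on FPADD
[28] I6→R5
[30] I7 finished on FPMUL
[31] I7→R0

cycle = 31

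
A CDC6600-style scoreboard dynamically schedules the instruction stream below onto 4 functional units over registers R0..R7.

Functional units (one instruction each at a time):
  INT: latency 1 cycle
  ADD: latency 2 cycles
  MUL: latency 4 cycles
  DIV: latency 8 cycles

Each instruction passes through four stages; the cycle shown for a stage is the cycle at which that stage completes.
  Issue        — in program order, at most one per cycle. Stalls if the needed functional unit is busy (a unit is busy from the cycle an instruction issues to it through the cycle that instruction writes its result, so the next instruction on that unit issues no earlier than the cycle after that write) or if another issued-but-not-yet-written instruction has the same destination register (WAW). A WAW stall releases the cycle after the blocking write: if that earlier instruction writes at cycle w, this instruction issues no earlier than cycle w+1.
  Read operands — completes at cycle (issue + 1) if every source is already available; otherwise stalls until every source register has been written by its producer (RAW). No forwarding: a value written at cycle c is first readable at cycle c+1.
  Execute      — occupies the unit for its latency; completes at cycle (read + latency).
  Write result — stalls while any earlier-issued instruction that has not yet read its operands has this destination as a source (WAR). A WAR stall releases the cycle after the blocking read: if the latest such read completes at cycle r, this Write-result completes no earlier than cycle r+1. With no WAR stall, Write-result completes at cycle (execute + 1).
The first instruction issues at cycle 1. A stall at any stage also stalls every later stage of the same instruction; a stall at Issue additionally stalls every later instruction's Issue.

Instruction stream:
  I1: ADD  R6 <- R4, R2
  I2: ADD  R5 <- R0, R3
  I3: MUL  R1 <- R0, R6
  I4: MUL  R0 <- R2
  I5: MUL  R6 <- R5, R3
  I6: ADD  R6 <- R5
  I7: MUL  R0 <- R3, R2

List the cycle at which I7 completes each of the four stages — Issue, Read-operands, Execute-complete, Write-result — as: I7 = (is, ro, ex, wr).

I7 = (29, 30, 34, 35)

I1  is:1  ro:2  ex:4  wr:5
I2  is:6  ro:7  ex:9  wr:10  — struct: ADD busy until I1 writes@5
I3  is:7  ro:8  ex:12  wr:13
I4  is:14  ro:15  ex:19  wr:20  — struct: MUL busy until I3 writes@13
I5  is:21  ro:22  ex:26  wr:27  — struct: MUL busy until I4 writes@20
I6  is:28  ro:29  ex:31  wr:32  — WAW R6: wait I5 write@27
I7  is:29  ro:30  ex:34  wr:35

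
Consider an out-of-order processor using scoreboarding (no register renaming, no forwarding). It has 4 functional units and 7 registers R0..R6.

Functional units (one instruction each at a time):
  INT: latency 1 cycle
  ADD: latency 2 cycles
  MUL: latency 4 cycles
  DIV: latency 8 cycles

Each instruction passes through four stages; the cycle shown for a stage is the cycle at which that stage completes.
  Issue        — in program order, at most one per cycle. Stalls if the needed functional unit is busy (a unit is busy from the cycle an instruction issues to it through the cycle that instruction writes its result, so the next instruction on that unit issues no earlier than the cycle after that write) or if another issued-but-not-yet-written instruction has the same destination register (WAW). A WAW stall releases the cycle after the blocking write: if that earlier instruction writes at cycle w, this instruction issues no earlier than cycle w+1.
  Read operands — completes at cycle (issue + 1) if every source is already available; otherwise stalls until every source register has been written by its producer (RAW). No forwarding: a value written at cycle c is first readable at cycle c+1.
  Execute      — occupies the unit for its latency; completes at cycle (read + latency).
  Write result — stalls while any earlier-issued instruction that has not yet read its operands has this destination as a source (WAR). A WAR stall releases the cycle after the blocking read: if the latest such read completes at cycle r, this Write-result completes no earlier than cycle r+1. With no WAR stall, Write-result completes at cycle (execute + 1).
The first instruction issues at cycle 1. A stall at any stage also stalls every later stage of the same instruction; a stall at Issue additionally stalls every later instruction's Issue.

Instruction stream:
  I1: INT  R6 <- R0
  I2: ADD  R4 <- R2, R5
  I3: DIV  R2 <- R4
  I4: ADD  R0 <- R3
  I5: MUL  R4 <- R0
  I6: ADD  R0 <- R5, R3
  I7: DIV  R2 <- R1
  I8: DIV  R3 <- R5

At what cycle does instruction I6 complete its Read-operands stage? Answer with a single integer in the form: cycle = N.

cycle = 13

1) issue 1, read 2, done 3, write 4
2) issue 2, read 3, done 5, write 6
3) issue 3, read 7, done 15, write 16  <RAW R4: wait I2 write@6>
4) issue 7, read 8, done 10, write 11  <struct: ADD busy until I2 writes@6>
5) issue 8, read 12, done 16, write 17  <RAW R0: wait I4 write@11>
6) issue 12, read 13, done 15, write 16  <struct: ADD busy until I4 writes@11>
7) issue 17, read 18, done 26, write 27  <struct: DIV busy until I3 writes@16>
8) issue 28, read 29, done 37, write 38  <struct: DIV busy until I7 writes@27>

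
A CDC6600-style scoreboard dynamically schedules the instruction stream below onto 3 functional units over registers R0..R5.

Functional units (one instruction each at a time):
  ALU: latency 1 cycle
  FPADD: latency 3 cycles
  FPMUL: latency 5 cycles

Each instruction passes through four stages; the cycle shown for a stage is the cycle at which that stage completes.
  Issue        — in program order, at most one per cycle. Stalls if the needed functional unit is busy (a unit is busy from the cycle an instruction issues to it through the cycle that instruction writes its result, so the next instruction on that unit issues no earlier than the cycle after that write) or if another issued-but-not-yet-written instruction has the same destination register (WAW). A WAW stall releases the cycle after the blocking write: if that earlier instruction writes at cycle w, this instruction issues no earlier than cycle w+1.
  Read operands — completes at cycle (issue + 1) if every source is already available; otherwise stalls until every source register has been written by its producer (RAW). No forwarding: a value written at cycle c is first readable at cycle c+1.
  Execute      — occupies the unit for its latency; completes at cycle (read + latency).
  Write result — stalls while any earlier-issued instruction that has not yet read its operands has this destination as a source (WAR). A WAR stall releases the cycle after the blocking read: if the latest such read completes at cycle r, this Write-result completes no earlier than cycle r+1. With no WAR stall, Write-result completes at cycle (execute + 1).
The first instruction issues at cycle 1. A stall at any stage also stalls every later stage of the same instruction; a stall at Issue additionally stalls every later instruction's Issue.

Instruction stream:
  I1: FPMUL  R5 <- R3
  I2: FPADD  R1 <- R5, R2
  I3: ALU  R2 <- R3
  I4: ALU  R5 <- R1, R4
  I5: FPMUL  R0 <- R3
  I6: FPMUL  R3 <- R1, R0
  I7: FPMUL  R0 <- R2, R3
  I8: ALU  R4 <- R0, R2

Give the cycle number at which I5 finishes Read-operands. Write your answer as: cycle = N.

  I1 | 1 | 2 | 7 | 8
  I2 | 2 | 9 | 12 | 13   RAW R5: wait I1 write@8
  I3 | 3 | 4 | 5 | 10   WAR R2: wait I2 read@9
  I4 | 11 | 14 | 15 | 16   struct: ALU busy until I3 writes@10 · RAW R1: wait I2 write@13
  I5 | 12 | 13 | 18 | 19
  I6 | 20 | 21 | 26 | 27   struct: FPMUL busy until I5 writes@19
  I7 | 28 | 29 | 34 | 35   struct: FPMUL busy until I6 writes@27
  I8 | 29 | 36 | 37 | 38   RAW R0: wait I7 write@35

cycle = 13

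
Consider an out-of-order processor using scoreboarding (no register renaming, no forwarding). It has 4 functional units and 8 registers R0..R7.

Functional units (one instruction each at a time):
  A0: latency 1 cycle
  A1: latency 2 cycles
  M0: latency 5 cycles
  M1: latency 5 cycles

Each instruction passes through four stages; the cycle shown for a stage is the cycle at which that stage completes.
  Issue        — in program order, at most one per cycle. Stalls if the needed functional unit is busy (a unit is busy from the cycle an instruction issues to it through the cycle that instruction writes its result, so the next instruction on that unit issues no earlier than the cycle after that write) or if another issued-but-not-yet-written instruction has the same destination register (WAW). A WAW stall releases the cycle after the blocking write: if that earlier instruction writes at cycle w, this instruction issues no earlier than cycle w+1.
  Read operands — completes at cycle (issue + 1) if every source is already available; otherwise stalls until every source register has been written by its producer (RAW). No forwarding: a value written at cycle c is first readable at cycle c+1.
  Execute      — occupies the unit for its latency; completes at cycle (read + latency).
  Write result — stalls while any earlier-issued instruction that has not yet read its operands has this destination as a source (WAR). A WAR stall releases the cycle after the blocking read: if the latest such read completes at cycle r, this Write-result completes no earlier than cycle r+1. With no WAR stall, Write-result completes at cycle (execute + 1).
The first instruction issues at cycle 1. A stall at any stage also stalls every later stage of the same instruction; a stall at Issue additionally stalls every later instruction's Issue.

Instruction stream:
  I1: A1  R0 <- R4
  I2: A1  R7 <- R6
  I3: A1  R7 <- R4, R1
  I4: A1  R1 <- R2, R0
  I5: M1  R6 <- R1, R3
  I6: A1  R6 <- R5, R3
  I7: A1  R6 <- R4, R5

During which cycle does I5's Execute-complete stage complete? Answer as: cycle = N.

c1: I1 issues→A1
c2: I1 reads
c4: I1 exec-done
c5: I1 writes R0
c6: I2 issues→A1
c7: I2 reads
c9: I2 exec-done
c10: I2 writes R7
c11: I3 issues→A1
c12: I3 reads
c14: I3 exec-done
c15: I3 writes R7
c16: I4 issues→A1
c17: I4 reads; I5 issues→M1
c19: I4 exec-done
c20: I4 writes R1
c21: I5 reads
c26: I5 exec-done
c27: I5 writes R6
c28: I6 issues→A1
c29: I6 reads
c31: I6 exec-done
c32: I6 writes R6
c33: I7 issues→A1
c34: I7 reads
c36: I7 exec-done
c37: I7 writes R6

cycle = 26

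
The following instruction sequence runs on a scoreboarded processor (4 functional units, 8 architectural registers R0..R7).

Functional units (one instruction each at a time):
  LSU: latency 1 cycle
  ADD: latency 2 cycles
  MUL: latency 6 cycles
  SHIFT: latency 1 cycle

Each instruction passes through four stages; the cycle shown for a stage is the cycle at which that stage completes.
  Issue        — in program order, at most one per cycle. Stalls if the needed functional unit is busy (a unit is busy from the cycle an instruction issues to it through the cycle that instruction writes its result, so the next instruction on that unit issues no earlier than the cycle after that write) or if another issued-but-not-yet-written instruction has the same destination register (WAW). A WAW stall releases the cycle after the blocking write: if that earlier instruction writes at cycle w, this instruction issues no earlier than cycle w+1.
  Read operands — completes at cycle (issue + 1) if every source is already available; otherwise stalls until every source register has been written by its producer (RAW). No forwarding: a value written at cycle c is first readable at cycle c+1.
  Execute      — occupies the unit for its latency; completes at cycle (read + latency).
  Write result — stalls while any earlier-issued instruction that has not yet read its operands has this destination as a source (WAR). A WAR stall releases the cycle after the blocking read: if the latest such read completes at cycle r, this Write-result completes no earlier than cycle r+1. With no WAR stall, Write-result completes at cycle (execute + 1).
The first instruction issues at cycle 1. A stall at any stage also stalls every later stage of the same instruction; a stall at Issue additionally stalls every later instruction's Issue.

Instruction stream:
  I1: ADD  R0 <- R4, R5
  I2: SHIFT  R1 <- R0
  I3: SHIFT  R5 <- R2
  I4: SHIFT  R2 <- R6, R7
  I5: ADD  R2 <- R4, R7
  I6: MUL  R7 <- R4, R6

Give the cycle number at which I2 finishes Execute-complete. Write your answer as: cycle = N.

cycle = 7

I1  is:1  ro:2  ex:4  wr:5
I2  is:2  ro:6  ex:7  wr:8  — RAW R0: wait I1 write@5
I3  is:9  ro:10  ex:11  wr:12  — struct: SHIFT busy until I2 writes@8
I4  is:13  ro:14  ex:15  wr:16  — struct: SHIFT busy until I3 writes@12
I5  is:17  ro:18  ex:20  wr:21  — WAW R2: wait I4 write@16
I6  is:18  ro:19  ex:25  wr:26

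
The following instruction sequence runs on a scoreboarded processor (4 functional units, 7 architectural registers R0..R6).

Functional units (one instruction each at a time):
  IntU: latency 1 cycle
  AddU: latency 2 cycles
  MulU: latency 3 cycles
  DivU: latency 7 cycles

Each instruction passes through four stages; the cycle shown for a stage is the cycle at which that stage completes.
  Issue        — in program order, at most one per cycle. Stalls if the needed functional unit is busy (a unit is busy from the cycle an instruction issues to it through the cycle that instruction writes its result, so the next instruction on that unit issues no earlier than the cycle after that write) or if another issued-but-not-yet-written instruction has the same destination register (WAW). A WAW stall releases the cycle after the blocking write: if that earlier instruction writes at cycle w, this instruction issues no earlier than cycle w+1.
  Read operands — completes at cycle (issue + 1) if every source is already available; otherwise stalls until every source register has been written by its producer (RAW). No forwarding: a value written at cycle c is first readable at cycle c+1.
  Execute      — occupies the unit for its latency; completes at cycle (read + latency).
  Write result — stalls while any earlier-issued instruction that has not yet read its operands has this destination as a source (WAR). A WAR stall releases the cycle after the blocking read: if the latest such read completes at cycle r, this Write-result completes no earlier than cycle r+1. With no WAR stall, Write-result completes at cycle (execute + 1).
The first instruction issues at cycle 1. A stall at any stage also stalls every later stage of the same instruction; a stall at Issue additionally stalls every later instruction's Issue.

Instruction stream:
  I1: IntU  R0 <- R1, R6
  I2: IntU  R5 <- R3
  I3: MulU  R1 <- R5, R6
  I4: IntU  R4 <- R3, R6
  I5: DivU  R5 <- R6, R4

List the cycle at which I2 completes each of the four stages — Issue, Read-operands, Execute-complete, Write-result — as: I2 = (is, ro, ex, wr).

t=1  I1 issues→IntU
t=2  I1 reads
t=3  I1 exec-done
t=4  I1 writes R0
t=5  I2 issues→IntU
t=6  I2 reads, I3 issues→MulU
t=7  I2 exec-done
t=8  I2 writes R5
t=9  I3 reads, I4 issues→IntU
t=10  I4 reads, I5 issues→DivU
t=11  I4 exec-done
t=12  I3 exec-done, I4 writes R4
t=13  I3 writes R1, I5 reads
t=20  I5 exec-done
t=21  I5 writes R5

I2 = (5, 6, 7, 8)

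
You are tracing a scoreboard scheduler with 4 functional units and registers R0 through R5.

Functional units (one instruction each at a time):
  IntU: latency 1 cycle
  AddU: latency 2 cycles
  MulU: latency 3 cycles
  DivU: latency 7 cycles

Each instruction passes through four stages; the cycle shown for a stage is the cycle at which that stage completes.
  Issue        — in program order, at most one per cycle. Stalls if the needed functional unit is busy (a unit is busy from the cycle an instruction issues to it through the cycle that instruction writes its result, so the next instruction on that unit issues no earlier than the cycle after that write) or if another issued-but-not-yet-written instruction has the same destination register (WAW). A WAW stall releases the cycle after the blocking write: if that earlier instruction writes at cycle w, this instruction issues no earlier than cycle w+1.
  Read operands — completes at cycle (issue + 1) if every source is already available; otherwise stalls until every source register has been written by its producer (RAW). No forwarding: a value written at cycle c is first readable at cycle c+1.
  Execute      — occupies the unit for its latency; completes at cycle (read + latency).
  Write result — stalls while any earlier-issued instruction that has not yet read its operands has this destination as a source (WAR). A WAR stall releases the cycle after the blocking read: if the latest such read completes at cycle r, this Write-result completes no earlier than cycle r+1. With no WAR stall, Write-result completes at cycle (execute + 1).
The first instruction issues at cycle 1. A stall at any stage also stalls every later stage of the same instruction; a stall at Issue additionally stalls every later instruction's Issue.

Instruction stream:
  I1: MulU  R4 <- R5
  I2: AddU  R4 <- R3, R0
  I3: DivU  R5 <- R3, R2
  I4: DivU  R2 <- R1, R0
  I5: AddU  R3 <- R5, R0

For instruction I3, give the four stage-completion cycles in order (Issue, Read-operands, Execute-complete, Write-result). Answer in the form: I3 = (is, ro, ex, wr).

[1] I1 dispatched to MulU
[2] I1 operands ready
[5] I1 complete
[6] R4←I1
[7] I2 dispatched to AddU
[8] I2 operands ready | I3 dispatched to DivU
[9] I3 operands ready
[10] I2 complete
[11] R4←I2
[16] I3 complete
[17] R5←I3
[18] I4 dispatched to DivU
[19] I4 operands ready | I5 dispatched to AddU
[20] I5 operands ready
[22] I5 complete
[23] R3←I5
[26] I4 complete
[27] R2←I4

I3 = (8, 9, 16, 17)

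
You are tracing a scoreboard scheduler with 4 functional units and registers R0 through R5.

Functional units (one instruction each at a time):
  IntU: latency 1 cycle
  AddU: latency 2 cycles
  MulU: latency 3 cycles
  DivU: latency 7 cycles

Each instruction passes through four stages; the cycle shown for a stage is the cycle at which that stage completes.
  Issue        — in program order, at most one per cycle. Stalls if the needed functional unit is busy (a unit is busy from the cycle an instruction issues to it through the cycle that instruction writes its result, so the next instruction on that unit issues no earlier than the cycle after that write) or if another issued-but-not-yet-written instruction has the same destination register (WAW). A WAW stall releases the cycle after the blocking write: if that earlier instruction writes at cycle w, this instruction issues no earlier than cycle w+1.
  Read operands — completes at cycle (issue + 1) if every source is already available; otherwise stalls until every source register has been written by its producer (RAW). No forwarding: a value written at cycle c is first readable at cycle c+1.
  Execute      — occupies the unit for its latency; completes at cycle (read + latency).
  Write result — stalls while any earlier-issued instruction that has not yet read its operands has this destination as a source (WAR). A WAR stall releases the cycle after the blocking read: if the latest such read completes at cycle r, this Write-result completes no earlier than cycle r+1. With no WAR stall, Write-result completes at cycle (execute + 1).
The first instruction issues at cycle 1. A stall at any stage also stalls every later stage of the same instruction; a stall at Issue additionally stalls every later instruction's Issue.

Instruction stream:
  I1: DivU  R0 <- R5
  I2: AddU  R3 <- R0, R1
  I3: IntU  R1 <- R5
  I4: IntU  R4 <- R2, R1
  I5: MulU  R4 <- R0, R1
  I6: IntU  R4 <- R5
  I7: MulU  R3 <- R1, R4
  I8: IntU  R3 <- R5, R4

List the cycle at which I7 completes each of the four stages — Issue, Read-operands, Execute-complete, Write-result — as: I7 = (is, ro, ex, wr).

t=1  I1 dispatched to DivU
t=2  I1 operands ready | I2 dispatched to AddU
t=3  I3 dispatched to IntU
t=4  I3 operands ready
t=5  I3 complete
t=9  I1 complete
t=10  R0←I1
t=11  I2 operands ready
t=12  R1←I3
t=13  I2 complete | I4 dispatched to IntU
t=14  R3←I2 | I4 operands ready
t=15  I4 complete
t=16  R4←I4
t=17  I5 dispatched to MulU
t=18  I5 operands ready
t=21  I5 complete
t=22  R4←I5
t=23  I6 dispatched to IntU
t=24  I6 operands ready | I7 dispatched to MulU
t=25  I6 complete
t=26  R4←I6
t=27  I7 operands ready
t=30  I7 complete
t=31  R3←I7
t=32  I8 dispatched to IntU
t=33  I8 operands ready
t=34  I8 complete
t=35  R3←I8

I7 = (24, 27, 30, 31)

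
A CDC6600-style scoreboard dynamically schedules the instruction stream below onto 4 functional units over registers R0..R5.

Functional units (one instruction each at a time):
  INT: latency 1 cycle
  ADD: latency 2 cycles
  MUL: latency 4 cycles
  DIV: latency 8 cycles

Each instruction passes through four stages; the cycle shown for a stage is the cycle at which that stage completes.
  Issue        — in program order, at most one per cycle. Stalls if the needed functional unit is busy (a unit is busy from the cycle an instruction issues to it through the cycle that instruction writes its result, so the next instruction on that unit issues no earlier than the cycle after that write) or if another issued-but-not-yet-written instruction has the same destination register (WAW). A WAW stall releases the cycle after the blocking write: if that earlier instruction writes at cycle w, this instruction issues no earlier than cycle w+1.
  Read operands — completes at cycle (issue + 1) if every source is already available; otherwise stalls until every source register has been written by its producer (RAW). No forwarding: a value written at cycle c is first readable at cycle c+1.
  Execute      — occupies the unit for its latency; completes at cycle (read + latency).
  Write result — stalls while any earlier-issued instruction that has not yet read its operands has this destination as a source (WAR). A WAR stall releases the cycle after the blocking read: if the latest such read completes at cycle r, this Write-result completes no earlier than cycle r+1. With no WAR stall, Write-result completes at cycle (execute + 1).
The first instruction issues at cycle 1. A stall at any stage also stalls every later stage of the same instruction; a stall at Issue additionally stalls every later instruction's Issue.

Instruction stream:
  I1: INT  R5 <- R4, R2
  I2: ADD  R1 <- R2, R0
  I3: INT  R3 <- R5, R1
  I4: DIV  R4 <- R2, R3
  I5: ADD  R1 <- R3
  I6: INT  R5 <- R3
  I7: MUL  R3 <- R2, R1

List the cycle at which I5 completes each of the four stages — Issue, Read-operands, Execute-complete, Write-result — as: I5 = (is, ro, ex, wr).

[1] issue I1 (INT)
[2] I1 read-ops | issue I2 (ADD)
[3] I1 finished on INT | I2 read-ops
[4] I1→R5
[5] I2 finished on ADD | issue I3 (INT)
[6] I2→R1 | issue I4 (DIV)
[7] I3 read-ops | issue I5 (ADD)
[8] I3 finished on INT
[9] I3→R3
[10] I4 read-ops | I5 read-ops | issue I6 (INT)
[11] I6 read-ops | issue I7 (MUL)
[12] I5 finished on ADD | I6 finished on INT
[13] I5→R1 | I6→R5
[14] I7 read-ops
[18] I4 finished on DIV | I7 finished on MUL
[19] I4→R4 | I7→R3

I5 = (7, 10, 12, 13)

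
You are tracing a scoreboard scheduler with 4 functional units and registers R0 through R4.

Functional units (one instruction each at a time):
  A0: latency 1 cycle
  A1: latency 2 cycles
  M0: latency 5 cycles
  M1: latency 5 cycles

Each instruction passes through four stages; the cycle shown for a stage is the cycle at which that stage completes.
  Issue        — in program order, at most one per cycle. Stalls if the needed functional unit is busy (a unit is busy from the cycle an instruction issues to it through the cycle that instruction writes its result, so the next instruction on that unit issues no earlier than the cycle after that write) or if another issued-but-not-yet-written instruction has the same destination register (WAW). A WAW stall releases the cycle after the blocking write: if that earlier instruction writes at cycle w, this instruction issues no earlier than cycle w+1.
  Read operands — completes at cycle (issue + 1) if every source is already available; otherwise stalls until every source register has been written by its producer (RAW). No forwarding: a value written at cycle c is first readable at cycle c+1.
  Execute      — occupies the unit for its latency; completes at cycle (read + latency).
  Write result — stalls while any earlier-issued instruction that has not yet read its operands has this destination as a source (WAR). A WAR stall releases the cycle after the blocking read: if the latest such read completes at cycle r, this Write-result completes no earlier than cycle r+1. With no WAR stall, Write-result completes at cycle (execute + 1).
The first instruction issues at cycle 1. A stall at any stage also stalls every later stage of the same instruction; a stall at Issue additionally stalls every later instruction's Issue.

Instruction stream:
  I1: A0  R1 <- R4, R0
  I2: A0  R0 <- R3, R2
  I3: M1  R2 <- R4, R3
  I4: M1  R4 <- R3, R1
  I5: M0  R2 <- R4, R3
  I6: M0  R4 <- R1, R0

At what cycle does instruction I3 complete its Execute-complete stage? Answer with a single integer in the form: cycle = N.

cycle = 12

[1] I1 dispatched to A0
[2] I1 operands ready
[3] I1 complete
[4] R1←I1
[5] I2 dispatched to A0
[6] I2 operands ready; I3 dispatched to M1
[7] I2 complete; I3 operands ready
[8] R0←I2
[12] I3 complete
[13] R2←I3
[14] I4 dispatched to M1
[15] I4 operands ready; I5 dispatched to M0
[20] I4 complete
[21] R4←I4
[22] I5 operands ready
[27] I5 complete
[28] R2←I5
[29] I6 dispatched to M0
[30] I6 operands ready
[35] I6 complete
[36] R4←I6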